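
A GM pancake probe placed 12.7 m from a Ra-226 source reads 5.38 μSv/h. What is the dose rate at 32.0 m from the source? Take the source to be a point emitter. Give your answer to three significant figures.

0.847 μSv/h

By the inverse-square law, scaling from 12.7 m to 32.0 m:
5.38 × (12.7/32.0)² = 5.38 × 0.1575 = 0.8473 μSv/h.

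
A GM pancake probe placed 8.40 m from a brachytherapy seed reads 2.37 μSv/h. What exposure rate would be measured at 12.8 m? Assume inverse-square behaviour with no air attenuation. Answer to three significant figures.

Since intensity falls as 1/r², scaling from 8.40 m to 12.8 m:
2.37 × (8.40/12.8)² = 2.37 × 0.4307 = 1.021 μSv/h.

1.02 μSv/h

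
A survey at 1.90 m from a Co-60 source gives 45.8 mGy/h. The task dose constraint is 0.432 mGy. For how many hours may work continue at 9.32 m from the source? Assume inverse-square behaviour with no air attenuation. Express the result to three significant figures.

0.227 h

By the inverse-square law, rate at 9.32 m:
45.8 × (1.90/9.32)² = 45.8 × 0.04156 = 1.903 mGy/h.
Stay time = 0.432 mGy ÷ 1.903 mGy/h = 0.2270 h.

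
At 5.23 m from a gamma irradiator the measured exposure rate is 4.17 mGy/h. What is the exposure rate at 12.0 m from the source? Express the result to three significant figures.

0.792 mGy/h

By the inverse-square law, scaling from 5.23 m to 12.0 m:
(5.23/12.0)² = 0.1900, so 4.17 × 0.1900 = 0.7923 mGy/h.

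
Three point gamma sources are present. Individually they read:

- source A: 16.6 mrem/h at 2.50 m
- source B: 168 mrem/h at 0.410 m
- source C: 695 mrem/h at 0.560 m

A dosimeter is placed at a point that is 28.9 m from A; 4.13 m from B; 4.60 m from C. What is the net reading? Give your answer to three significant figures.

12.1 mrem/h

By superposition, sum each source's inverse-square contribution:
A: 16.6 × (2.50/28.9)² = 0.1242 mrem/h
B: 168 × (0.410/4.13)² = 1.656 mrem/h
C: 695 × (0.560/4.60)² = 10.30 mrem/h
Total = 0.1242 + 1.656 + 10.30 = 12.08 mrem/h.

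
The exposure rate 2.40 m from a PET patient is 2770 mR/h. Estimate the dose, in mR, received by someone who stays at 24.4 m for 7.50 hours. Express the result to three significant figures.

Since intensity falls as 1/r², rate at 24.4 m:
(2.40/24.4)² = 0.009675, so 2770 × 0.009675 = 26.80 mR/h.
Dose = rate × time = 26.80 mR/h × 7.500 h = 201.0 mR.

201 mR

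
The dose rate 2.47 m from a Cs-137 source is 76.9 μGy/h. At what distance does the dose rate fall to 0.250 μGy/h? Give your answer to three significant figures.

43.3 m

Intensity scales as (d₁/d₂)², so d₂ = d₁·√(I₁/I₂).
I₁/I₂ = 76.9/0.250 = 307.6, so d₂ = 2.47 × √307.6 = 43.32 m.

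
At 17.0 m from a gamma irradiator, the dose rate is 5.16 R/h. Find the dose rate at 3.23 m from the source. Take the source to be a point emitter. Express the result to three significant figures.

143 R/h

Intensity scales as (d₁/d₂)², so the rate at 3.23 m is
(17.0/3.23)² = 27.70, so 5.16 × 27.70 = 142.9 R/h.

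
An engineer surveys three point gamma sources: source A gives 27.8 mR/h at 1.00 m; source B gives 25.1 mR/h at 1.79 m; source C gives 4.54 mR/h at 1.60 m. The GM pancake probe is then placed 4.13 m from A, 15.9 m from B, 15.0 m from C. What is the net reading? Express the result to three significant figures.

By superposition, sum each source's inverse-square contribution:
A: 27.8 × (1.00/4.13)² = 1.630 mR/h
B: 25.1 × (1.79/15.9)² = 0.3181 mR/h
C: 4.54 × (1.60/15.0)² = 0.05166 mR/h
Total = 1.630 + 0.3181 + 0.05166 = 2.000 mR/h.

2.00 mR/h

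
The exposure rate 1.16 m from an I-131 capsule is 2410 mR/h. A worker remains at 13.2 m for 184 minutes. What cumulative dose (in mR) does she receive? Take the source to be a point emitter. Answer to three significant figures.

By the inverse-square law, rate at 13.2 m:
(1.16/13.2)² = 0.007723, so 2410 × 0.007723 = 18.61 mR/h.
Dose = rate × time = 18.61 mR/h × 3.067 h = 57.08 mR.

57.1 mR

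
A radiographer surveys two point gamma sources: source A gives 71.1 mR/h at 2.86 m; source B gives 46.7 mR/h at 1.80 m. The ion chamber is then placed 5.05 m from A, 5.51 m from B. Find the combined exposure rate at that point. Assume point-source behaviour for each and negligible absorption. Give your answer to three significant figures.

27.8 mR/h

Each source contributes Iᵢ·(dᵢ/rᵢ)²; contributions add.
A: 71.1 × (2.86/5.05)² = 22.80 mR/h
B: 46.7 × (1.80/5.51)² = 4.984 mR/h
Total = 22.80 + 4.984 = 27.78 mR/h.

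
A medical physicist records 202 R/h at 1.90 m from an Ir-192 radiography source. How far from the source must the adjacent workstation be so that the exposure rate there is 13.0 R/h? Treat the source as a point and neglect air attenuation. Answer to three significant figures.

7.49 m

Intensity scales as (d₁/d₂)², so d₂ = d₁·√(I₁/I₂).
I₁/I₂ = 202/13.0 = 15.54, so d₂ = 1.90 × √15.54 = 7.490 m.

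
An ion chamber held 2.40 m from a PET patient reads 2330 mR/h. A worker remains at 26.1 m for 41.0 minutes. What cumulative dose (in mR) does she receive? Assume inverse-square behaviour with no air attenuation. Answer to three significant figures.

Intensity scales as (d₁/d₂)², so rate at 26.1 m:
2330 × (2.40/26.1)² = 2330 × 0.008456 = 19.70 mR/h.
Dose = rate × time = 19.70 mR/h × 0.6833 h = 13.46 mR.

13.5 mR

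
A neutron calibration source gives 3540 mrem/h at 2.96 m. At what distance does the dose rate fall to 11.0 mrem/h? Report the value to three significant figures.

Applying the 1/r² law, d₂ = d₁·√(I₁/I₂).
I₁/I₂ = 3540/11.0 = 321.8, so d₂ = 2.96 × √321.8 = 53.10 m.

53.1 m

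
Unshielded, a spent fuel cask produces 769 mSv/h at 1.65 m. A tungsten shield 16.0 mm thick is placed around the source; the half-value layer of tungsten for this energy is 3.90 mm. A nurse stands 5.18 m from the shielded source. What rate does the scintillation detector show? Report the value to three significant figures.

Distance alone: (1.65/5.18)² = 0.1015, so 769 × 0.1015 = 78.05 mSv/h.
Shield: 16.0/3.90 = 4.103 half-value layers → attenuation 2^(−4.103) = 0.05819.
Combined: 78.05 × 0.05819 = 4.542 mSv/h.

4.54 mSv/h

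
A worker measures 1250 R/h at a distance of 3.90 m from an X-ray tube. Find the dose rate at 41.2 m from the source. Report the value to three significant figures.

Intensity scales as (d₁/d₂)², so the rate at 41.2 m is
1250 × (3.90/41.2)² = 1250 × 0.008961 = 11.20 R/h.

11.2 R/h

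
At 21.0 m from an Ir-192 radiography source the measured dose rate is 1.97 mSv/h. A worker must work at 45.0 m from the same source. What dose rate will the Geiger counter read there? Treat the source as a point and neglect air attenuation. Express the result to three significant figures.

0.429 mSv/h

Since intensity falls as 1/r², scaling from 21.0 m to 45.0 m:
(21.0/45.0)² = 0.2178, so 1.97 × 0.2178 = 0.4291 mSv/h.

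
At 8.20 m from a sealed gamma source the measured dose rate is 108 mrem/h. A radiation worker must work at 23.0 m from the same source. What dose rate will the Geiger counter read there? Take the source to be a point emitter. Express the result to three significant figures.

13.7 mrem/h

Since intensity falls as 1/r², scaling from 8.20 m to 23.0 m:
108 × (8.20/23.0)² = 108 × 0.1271 = 13.73 mrem/h.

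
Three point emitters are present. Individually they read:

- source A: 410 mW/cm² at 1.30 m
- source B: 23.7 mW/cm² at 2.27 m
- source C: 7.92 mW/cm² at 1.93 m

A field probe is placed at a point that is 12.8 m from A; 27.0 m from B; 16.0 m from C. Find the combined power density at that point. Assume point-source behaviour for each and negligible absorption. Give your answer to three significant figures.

4.51 mW/cm²

By superposition, sum each source's inverse-square contribution:
A: 410 × (1.30/12.8)² = 4.229 mW/cm²
B: 23.7 × (2.27/27.0)² = 0.1675 mW/cm²
C: 7.92 × (1.93/16.0)² = 0.1152 mW/cm²
Total = 4.229 + 0.1675 + 0.1152 = 4.512 mW/cm².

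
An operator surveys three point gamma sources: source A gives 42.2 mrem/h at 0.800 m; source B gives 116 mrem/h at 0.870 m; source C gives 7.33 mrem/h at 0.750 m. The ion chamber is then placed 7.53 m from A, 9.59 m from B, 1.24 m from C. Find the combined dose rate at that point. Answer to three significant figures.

4.11 mrem/h

Each source contributes Iᵢ·(dᵢ/rᵢ)²; contributions add.
A: 42.2 × (0.800/7.53)² = 0.4763 mrem/h
B: 116 × (0.870/9.59)² = 0.9547 mrem/h
C: 7.33 × (0.750/1.24)² = 2.682 mrem/h
Total = 0.4763 + 0.9547 + 2.682 = 4.113 mrem/h.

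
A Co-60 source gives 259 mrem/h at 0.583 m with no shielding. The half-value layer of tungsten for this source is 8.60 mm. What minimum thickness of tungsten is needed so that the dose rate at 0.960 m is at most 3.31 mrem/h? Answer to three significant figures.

At 0.960 m, distance alone gives 259 × (0.583/0.960)² = 259 × 0.3688 = 95.52 mrem/h.
Further attenuation needed: 95.52/3.31 = 28.86.
n = log₂(28.86) = 4.851 half-value layers.
Thickness = 4.851 × 8.60 mm = 41.72 mm.

41.7 mm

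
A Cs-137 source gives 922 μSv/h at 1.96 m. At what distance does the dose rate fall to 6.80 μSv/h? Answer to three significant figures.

Since intensity falls as 1/r², d₂ = d₁·√(I₁/I₂).
I₁/I₂ = 922/6.80 = 135.6, so d₂ = 1.96 × √135.6 = 22.82 m.

22.8 m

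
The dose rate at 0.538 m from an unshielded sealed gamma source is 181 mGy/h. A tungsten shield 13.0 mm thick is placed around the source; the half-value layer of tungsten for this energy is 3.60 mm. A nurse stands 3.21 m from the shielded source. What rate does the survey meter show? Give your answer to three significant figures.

Distance alone: 181 × (0.538/3.21)² = 181 × 0.02809 = 5.084 mGy/h.
Shield: 13.0/3.60 = 3.611 half-value layers → attenuation 2^(−3.611) = 0.08184.
Combined: 5.084 × 0.08184 = 0.4161 mGy/h.

0.416 mGy/h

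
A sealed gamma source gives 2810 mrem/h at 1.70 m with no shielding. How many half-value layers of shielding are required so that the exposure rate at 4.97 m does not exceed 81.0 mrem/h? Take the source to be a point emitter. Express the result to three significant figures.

2.02 half-value layers

At 4.97 m, distance alone gives (1.70/4.97)² = 0.1170, so 2810 × 0.1170 = 328.8 mrem/h.
Further attenuation needed: 328.8/81.0 = 4.059.
n = log₂(4.059) = 2.021 half-value layers.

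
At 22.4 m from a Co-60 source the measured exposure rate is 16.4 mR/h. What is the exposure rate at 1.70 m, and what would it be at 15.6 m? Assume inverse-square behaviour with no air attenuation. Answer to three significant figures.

By the inverse-square law,
At 1.70 m: 16.4 × (22.4/1.70)² = 16.4 × 173.6 = 2847 mR/h
At 15.6 m: 2847 × (1.70/15.6)² = 2847 × 0.01188 = 33.82 mR/h.

2850 mR/h; 33.8 mR/h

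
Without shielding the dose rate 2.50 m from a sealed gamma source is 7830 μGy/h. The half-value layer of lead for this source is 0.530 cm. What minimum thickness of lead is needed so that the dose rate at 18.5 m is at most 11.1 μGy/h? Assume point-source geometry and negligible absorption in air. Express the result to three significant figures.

At 18.5 m, distance alone gives 7830 × (2.50/18.5)² = 7830 × 0.01826 = 143.0 μGy/h.
Further attenuation needed: 143.0/11.1 = 12.88.
n = log₂(12.88) = 3.687 half-value layers.
Thickness = 3.687 × 0.530 cm = 1.954 cm.

1.95 cm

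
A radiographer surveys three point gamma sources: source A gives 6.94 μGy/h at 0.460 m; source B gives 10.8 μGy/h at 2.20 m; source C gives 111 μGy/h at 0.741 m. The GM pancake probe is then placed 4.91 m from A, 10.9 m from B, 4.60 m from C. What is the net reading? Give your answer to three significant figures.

By superposition, sum each source's inverse-square contribution:
A: 6.94 × (0.460/4.91)² = 0.06091 μGy/h
B: 10.8 × (2.20/10.9)² = 0.4400 μGy/h
C: 111 × (0.741/4.60)² = 2.880 μGy/h
Total = 0.06091 + 0.4400 + 2.880 = 3.381 μGy/h.

3.38 μGy/h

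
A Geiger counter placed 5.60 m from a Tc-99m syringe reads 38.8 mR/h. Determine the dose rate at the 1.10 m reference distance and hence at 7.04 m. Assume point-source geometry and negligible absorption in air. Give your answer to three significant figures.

1010 mR/h; 24.6 mR/h

Intensity scales as (d₁/d₂)², so
At 1.10 m: 38.8 × (5.60/1.10)² = 38.8 × 25.92 = 1006 mR/h
At 7.04 m: (1.10/7.04)² = 0.02441, so 1006 × 0.02441 = 24.56 mR/h.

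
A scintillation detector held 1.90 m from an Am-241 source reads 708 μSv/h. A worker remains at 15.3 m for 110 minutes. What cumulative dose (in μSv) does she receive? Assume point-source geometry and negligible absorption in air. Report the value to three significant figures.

Since intensity falls as 1/r², rate at 15.3 m:
(1.90/15.3)² = 0.01542, so 708 × 0.01542 = 10.92 μSv/h.
Dose = rate × time = 10.92 μSv/h × 1.833 h = 20.02 μSv.

20.0 μSv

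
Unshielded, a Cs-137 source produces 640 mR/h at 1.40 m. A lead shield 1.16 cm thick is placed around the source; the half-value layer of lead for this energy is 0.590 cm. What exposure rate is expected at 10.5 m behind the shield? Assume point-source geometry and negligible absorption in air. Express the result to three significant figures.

Distance alone: 640 × (1.40/10.5)² = 640 × 0.01778 = 11.38 mR/h.
Shield: 1.16/0.590 = 1.966 half-value layers → attenuation 2^(−1.966) = 0.2560.
Combined: 11.38 × 0.2560 = 2.913 mR/h.

2.91 mR/h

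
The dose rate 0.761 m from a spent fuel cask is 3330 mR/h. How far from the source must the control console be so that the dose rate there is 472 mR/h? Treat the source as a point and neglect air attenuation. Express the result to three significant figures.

Since intensity falls as 1/r², d₂ = d₁·√(I₁/I₂).
I₁/I₂ = 3330/472 = 7.055, so d₂ = 0.761 × √7.055 = 2.021 m.

2.02 m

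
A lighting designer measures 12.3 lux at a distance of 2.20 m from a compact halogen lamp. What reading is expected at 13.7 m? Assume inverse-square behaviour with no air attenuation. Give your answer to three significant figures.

Using I₁d₁² = I₂d₂², the rate at 13.7 m is
12.3 × (2.20/13.7)² = 12.3 × 0.02579 = 0.3172 lux.

0.317 lux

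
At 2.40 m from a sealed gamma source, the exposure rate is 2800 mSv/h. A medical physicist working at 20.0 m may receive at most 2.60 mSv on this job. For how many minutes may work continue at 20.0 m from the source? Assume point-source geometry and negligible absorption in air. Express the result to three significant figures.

By the inverse-square law, rate at 20.0 m:
(2.40/20.0)² = 0.01440, so 2800 × 0.01440 = 40.32 mSv/h.
Stay time = 2.60 mSv ÷ 40.32 mSv/h = 0.06448 h = 3.869 min.

3.87 min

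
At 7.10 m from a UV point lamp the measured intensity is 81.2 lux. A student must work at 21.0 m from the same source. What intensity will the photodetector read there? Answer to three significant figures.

Applying the 1/r² law, scaling from 7.10 m to 21.0 m:
(7.10/21.0)² = 0.1143, so 81.2 × 0.1143 = 9.281 lux.

9.28 lux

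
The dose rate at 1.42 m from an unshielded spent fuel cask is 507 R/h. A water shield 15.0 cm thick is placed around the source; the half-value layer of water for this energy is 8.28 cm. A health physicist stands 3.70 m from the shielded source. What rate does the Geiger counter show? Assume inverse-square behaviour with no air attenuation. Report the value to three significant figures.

Distance alone: (1.42/3.70)² = 0.1473, so 507 × 0.1473 = 74.68 R/h.
Shield: 15.0/8.28 = 1.812 half-value layers → attenuation 2^(−1.812) = 0.2848.
Combined: 74.68 × 0.2848 = 21.27 R/h.

21.3 R/h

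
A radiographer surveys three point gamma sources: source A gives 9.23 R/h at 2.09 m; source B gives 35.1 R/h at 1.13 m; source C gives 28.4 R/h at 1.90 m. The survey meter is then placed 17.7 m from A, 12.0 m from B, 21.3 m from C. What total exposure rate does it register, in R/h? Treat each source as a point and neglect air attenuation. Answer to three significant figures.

Each source contributes Iᵢ·(dᵢ/rᵢ)²; contributions add.
A: 9.23 × (2.09/17.7)² = 0.1287 R/h
B: 35.1 × (1.13/12.0)² = 0.3112 R/h
C: 28.4 × (1.90/21.3)² = 0.2260 R/h
Total = 0.1287 + 0.3112 + 0.2260 = 0.6659 R/h.

0.666 R/h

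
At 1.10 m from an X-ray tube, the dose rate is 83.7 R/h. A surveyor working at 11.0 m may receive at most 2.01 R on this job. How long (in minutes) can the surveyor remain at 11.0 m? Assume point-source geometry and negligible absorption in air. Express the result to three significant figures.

144 min

Applying the 1/r² law, rate at 11.0 m:
83.7 × (1.10/11.0)² = 83.7 × 0.01000 = 0.8370 R/h.
Stay time = 2.01 R ÷ 0.8370 R/h = 2.401 h = 144.1 min.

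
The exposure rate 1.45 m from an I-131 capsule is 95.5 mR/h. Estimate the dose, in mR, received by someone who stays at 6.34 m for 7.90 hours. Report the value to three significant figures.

39.5 mR

Since intensity falls as 1/r², rate at 6.34 m:
95.5 × (1.45/6.34)² = 95.5 × 0.05231 = 4.996 mR/h.
Dose = rate × time = 4.996 mR/h × 7.900 h = 39.47 mR.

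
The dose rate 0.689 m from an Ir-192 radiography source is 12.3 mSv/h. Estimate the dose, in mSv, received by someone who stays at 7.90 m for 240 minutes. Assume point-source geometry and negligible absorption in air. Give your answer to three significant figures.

Applying the 1/r² law, rate at 7.90 m:
(0.689/7.90)² = 0.007606, so 12.3 × 0.007606 = 0.09355 mSv/h.
Dose = rate × time = 0.09355 mSv/h × 4.000 h = 0.3742 mSv.

0.374 mSv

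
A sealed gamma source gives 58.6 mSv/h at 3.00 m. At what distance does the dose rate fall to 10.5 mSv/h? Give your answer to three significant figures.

7.09 m

Using I₁d₁² = I₂d₂², d₂ = d₁·√(I₁/I₂).
I₁/I₂ = 58.6/10.5 = 5.581, so d₂ = 3.00 × √5.581 = 7.087 m.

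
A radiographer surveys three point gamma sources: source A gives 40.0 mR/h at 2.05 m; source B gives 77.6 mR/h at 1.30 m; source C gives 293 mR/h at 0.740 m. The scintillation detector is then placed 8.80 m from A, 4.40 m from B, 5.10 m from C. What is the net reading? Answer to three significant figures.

15.1 mR/h

By superposition, sum each source's inverse-square contribution:
A: 40.0 × (2.05/8.80)² = 2.171 mR/h
B: 77.6 × (1.30/4.40)² = 6.774 mR/h
C: 293 × (0.740/5.10)² = 6.169 mR/h
Total = 2.171 + 6.774 + 6.169 = 15.11 mR/h.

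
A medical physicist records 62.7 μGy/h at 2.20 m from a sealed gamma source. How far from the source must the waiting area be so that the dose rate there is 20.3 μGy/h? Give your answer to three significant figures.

Using I₁d₁² = I₂d₂², d₂ = d₁·√(I₁/I₂).
I₁/I₂ = 62.7/20.3 = 3.089, so d₂ = 2.20 × √3.089 = 3.867 m.

3.87 m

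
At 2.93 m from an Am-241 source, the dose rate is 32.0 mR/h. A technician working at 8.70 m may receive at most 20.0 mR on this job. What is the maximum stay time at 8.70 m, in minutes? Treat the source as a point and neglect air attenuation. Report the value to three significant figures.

331 min

Using I₁d₁² = I₂d₂², rate at 8.70 m:
(2.93/8.70)² = 0.1134, so 32.0 × 0.1134 = 3.629 mR/h.
Stay time = 20.0 mR ÷ 3.629 mR/h = 5.511 h = 330.7 min.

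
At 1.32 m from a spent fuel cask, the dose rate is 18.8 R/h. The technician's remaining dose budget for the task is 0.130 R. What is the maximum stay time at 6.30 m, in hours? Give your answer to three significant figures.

0.158 h

Applying the 1/r² law, rate at 6.30 m:
18.8 × (1.32/6.30)² = 18.8 × 0.04390 = 0.8253 R/h.
Stay time = 0.130 R ÷ 0.8253 R/h = 0.1575 h.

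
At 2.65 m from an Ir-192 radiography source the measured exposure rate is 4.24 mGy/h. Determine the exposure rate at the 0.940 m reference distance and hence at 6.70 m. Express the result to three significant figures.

33.7 mGy/h; 0.663 mGy/h

Since intensity falls as 1/r²,
At 0.940 m: (2.65/0.940)² = 7.948, so 4.24 × 7.948 = 33.70 mGy/h
At 6.70 m: (0.940/6.70)² = 0.01968, so 33.70 × 0.01968 = 0.6632 mGy/h.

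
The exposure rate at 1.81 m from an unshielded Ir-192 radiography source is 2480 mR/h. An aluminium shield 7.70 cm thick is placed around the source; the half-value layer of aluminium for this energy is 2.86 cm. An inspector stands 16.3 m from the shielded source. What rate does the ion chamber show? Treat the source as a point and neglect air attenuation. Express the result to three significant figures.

Distance alone: 2480 × (1.81/16.3)² = 2480 × 0.01233 = 30.58 mR/h.
Shield: 7.70/2.86 = 2.692 half-value layers → attenuation 2^(−2.692) = 0.1547.
Combined: 30.58 × 0.1547 = 4.731 mR/h.

4.73 mR/h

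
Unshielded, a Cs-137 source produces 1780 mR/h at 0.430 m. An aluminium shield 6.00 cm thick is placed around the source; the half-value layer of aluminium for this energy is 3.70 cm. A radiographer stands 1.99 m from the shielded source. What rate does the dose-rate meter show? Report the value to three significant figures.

27.0 mR/h

Distance alone: 1780 × (0.430/1.99)² = 1780 × 0.04669 = 83.11 mR/h.
Shield: 6.00/3.70 = 1.622 half-value layers → attenuation 2^(−1.622) = 0.3249.
Combined: 83.11 × 0.3249 = 27.00 mR/h.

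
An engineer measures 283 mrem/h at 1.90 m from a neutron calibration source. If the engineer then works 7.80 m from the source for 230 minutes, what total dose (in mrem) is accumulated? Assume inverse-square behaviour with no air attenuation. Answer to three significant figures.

64.4 mrem

Intensity scales as (d₁/d₂)², so rate at 7.80 m:
283 × (1.90/7.80)² = 283 × 0.05934 = 16.79 mrem/h.
Dose = rate × time = 16.79 mrem/h × 3.833 h = 64.36 mrem.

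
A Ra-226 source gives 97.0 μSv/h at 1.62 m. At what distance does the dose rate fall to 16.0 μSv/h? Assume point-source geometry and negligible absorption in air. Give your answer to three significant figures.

Applying the 1/r² law, d₂ = d₁·√(I₁/I₂).
I₁/I₂ = 97.0/16.0 = 6.062, so d₂ = 1.62 × √6.062 = 3.989 m.

3.99 m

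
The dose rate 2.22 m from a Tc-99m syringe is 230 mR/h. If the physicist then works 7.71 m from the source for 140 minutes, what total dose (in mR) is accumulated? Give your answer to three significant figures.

Using I₁d₁² = I₂d₂², rate at 7.71 m:
230 × (2.22/7.71)² = 230 × 0.08291 = 19.07 mR/h.
Dose = rate × time = 19.07 mR/h × 2.333 h = 44.49 mR.

44.5 mR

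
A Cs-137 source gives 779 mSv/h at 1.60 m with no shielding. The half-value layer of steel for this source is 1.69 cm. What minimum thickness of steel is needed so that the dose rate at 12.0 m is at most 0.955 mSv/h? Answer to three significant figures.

At 12.0 m, distance alone gives 779 × (1.60/12.0)² = 779 × 0.01778 = 13.85 mSv/h.
Further attenuation needed: 13.85/0.955 = 14.50.
n = log₂(14.50) = 3.858 half-value layers.
Thickness = 3.858 × 1.69 cm = 6.520 cm.

6.52 cm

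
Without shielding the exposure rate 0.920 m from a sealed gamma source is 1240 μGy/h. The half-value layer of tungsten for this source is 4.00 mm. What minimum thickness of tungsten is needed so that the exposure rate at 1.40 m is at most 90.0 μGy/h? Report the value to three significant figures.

At 1.40 m, distance alone gives 1240 × (0.920/1.40)² = 1240 × 0.4318 = 535.4 μGy/h.
Further attenuation needed: 535.4/90.0 = 5.949.
n = log₂(5.949) = 2.573 half-value layers.
Thickness = 2.573 × 4.00 mm = 10.29 mm.

10.3 mm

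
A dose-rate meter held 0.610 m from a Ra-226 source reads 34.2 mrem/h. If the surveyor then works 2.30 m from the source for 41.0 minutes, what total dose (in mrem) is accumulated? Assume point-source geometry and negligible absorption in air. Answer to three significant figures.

Since intensity falls as 1/r², rate at 2.30 m:
34.2 × (0.610/2.30)² = 34.2 × 0.07034 = 2.406 mrem/h.
Dose = rate × time = 2.406 mrem/h × 0.6833 h = 1.644 mrem.

1.64 mrem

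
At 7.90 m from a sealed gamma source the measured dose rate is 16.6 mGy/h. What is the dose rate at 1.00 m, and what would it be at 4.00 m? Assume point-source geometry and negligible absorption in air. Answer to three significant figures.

1040 mGy/h; 64.8 mGy/h

Intensity scales as (d₁/d₂)², so
At 1.00 m: 16.6 × (7.90/1.00)² = 16.6 × 62.41 = 1036 mGy/h
At 4.00 m: (1.00/4.00)² = 0.06250, so 1036 × 0.06250 = 64.75 mGy/h.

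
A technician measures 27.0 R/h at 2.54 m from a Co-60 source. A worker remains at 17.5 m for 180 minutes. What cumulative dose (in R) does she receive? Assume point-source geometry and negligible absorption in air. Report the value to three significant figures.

1.71 R

By the inverse-square law, rate at 17.5 m:
27.0 × (2.54/17.5)² = 27.0 × 0.02107 = 0.5689 R/h.
Dose = rate × time = 0.5689 R/h × 3.000 h = 1.707 R.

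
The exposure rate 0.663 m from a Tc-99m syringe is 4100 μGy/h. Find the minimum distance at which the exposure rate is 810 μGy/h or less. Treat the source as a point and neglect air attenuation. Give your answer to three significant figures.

1.49 m

Since intensity falls as 1/r², d₂ = d₁·√(I₁/I₂).
I₁/I₂ = 4100/810 = 5.062, so d₂ = 0.663 × √5.062 = 1.492 m.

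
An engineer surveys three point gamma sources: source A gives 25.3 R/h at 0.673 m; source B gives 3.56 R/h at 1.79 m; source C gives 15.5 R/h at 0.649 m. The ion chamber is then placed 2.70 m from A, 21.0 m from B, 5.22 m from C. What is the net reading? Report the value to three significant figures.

1.84 R/h

Each source contributes Iᵢ·(dᵢ/rᵢ)²; contributions add.
A: 25.3 × (0.673/2.70)² = 1.572 R/h
B: 3.56 × (1.79/21.0)² = 0.02587 R/h
C: 15.5 × (0.649/5.22)² = 0.2396 R/h
Total = 1.572 + 0.02587 + 0.2396 = 1.837 R/h.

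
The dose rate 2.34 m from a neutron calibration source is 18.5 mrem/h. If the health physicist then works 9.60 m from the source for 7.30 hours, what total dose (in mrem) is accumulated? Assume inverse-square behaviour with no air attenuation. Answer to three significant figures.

Using I₁d₁² = I₂d₂², rate at 9.60 m:
18.5 × (2.34/9.60)² = 18.5 × 0.05941 = 1.099 mrem/h.
Dose = rate × time = 1.099 mrem/h × 7.300 h = 8.023 mrem.

8.02 mrem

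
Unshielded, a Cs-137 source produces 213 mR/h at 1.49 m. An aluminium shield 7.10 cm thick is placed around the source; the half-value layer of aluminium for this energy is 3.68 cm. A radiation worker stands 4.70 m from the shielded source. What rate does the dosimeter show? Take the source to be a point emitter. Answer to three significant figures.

Distance alone: 213 × (1.49/4.70)² = 213 × 0.1005 = 21.41 mR/h.
Shield: 7.10/3.68 = 1.929 half-value layers → attenuation 2^(−1.929) = 0.2626.
Combined: 21.41 × 0.2626 = 5.622 mR/h.

5.62 mR/h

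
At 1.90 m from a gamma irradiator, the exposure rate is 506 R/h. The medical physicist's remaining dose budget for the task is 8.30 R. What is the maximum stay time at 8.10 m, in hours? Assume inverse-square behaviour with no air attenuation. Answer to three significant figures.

0.298 h

Applying the 1/r² law, rate at 8.10 m:
(1.90/8.10)² = 0.05502, so 506 × 0.05502 = 27.84 R/h.
Stay time = 8.30 R ÷ 27.84 R/h = 0.2981 h.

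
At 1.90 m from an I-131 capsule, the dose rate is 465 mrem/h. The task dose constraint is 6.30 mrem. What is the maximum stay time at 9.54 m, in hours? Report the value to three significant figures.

0.342 h

Since intensity falls as 1/r², rate at 9.54 m:
(1.90/9.54)² = 0.03967, so 465 × 0.03967 = 18.45 mrem/h.
Stay time = 6.30 mrem ÷ 18.45 mrem/h = 0.3415 h.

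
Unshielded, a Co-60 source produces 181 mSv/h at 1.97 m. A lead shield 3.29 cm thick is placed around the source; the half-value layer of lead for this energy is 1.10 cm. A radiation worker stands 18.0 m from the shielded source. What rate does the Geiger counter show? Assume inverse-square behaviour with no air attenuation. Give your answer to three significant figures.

0.273 mSv/h

Distance alone: 181 × (1.97/18.0)² = 181 × 0.01198 = 2.168 mSv/h.
Shield: 3.29/1.10 = 2.991 half-value layers → attenuation 2^(−2.991) = 0.1258.
Combined: 2.168 × 0.1258 = 0.2727 mSv/h.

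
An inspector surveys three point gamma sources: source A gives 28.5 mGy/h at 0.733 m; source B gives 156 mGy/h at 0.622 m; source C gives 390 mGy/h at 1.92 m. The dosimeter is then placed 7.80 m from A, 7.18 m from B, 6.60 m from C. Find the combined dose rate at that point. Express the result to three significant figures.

By superposition, sum each source's inverse-square contribution:
A: 28.5 × (0.733/7.80)² = 0.2517 mGy/h
B: 156 × (0.622/7.18)² = 1.171 mGy/h
C: 390 × (1.92/6.60)² = 33.00 mGy/h
Total = 0.2517 + 1.171 + 33.00 = 34.42 mGy/h.

34.4 mGy/h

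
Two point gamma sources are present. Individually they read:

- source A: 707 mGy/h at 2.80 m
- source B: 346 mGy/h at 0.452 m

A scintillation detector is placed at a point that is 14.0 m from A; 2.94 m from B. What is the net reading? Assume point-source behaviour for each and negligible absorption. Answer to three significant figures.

Each source contributes Iᵢ·(dᵢ/rᵢ)²; contributions add.
A: 707 × (2.80/14.0)² = 28.28 mGy/h
B: 346 × (0.452/2.94)² = 8.178 mGy/h
Total = 28.28 + 8.178 = 36.46 mGy/h.

36.5 mGy/h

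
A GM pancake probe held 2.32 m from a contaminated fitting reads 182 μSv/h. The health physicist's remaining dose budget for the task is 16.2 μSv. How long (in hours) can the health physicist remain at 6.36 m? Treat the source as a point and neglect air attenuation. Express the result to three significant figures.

0.669 h

Applying the 1/r² law, rate at 6.36 m:
182 × (2.32/6.36)² = 182 × 0.1331 = 24.22 μSv/h.
Stay time = 16.2 μSv ÷ 24.22 μSv/h = 0.6689 h.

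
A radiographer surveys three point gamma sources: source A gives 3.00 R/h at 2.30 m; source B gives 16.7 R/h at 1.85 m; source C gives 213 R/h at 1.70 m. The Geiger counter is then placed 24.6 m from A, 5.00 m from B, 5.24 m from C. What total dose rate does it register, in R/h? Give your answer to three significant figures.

By superposition, sum each source's inverse-square contribution:
A: 3.00 × (2.30/24.6)² = 0.02622 R/h
B: 16.7 × (1.85/5.00)² = 2.286 R/h
C: 213 × (1.70/5.24)² = 22.42 R/h
Total = 0.02622 + 2.286 + 22.42 = 24.73 R/h.

24.7 R/h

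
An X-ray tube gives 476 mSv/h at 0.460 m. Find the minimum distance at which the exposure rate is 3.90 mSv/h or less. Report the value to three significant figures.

Applying the 1/r² law, d₂ = d₁·√(I₁/I₂).
I₁/I₂ = 476/3.90 = 122.1, so d₂ = 0.460 × √122.1 = 5.083 m.

5.08 m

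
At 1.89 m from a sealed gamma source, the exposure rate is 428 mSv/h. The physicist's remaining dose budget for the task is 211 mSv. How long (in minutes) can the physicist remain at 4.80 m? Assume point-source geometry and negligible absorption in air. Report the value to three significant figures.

191 min

Using I₁d₁² = I₂d₂², rate at 4.80 m:
428 × (1.89/4.80)² = 428 × 0.1550 = 66.34 mSv/h.
Stay time = 211 mSv ÷ 66.34 mSv/h = 3.181 h = 190.9 min.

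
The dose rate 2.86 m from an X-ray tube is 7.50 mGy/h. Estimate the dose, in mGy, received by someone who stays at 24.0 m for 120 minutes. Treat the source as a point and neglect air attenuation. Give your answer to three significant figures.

0.213 mGy

Intensity scales as (d₁/d₂)², so rate at 24.0 m:
7.50 × (2.86/24.0)² = 7.50 × 0.01420 = 0.1065 mGy/h.
Dose = rate × time = 0.1065 mGy/h × 2.000 h = 0.2130 mGy.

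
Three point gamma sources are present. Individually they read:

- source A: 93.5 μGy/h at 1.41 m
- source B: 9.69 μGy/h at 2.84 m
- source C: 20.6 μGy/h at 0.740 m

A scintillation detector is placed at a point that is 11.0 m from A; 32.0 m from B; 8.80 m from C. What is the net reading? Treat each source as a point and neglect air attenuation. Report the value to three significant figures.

1.76 μGy/h

Each source contributes Iᵢ·(dᵢ/rᵢ)²; contributions add.
A: 93.5 × (1.41/11.0)² = 1.536 μGy/h
B: 9.69 × (2.84/32.0)² = 0.07632 μGy/h
C: 20.6 × (0.740/8.80)² = 0.1457 μGy/h
Total = 1.536 + 0.07632 + 0.1457 = 1.758 μGy/h.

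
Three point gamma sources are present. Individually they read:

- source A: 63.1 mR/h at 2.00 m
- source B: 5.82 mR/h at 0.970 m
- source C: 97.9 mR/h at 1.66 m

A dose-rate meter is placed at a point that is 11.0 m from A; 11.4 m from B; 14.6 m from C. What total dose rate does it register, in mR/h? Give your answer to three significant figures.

3.39 mR/h

Each source contributes Iᵢ·(dᵢ/rᵢ)²; contributions add.
A: 63.1 × (2.00/11.0)² = 2.086 mR/h
B: 5.82 × (0.970/11.4)² = 0.04214 mR/h
C: 97.9 × (1.66/14.6)² = 1.266 mR/h
Total = 2.086 + 0.04214 + 1.266 = 3.394 mR/h.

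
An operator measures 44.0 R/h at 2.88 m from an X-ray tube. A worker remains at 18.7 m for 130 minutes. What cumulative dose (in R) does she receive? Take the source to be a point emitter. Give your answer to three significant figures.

Using I₁d₁² = I₂d₂², rate at 18.7 m:
44.0 × (2.88/18.7)² = 44.0 × 0.02372 = 1.044 R/h.
Dose = rate × time = 1.044 R/h × 2.167 h = 2.262 R.

2.26 R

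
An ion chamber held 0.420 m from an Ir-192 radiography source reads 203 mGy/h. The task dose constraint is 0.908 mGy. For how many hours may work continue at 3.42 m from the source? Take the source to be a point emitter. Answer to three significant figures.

Intensity scales as (d₁/d₂)², so rate at 3.42 m:
(0.420/3.42)² = 0.01508, so 203 × 0.01508 = 3.061 mGy/h.
Stay time = 0.908 mGy ÷ 3.061 mGy/h = 0.2966 h.

0.297 h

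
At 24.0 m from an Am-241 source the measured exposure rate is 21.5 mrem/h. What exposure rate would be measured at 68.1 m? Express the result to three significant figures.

Using I₁d₁² = I₂d₂², scaling from 24.0 m to 68.1 m:
21.5 × (24.0/68.1)² = 21.5 × 0.1242 = 2.670 mrem/h.

2.67 mrem/h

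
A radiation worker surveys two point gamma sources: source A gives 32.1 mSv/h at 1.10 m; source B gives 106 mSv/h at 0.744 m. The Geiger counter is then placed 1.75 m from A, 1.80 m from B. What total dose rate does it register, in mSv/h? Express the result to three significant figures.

By superposition, sum each source's inverse-square contribution:
A: 32.1 × (1.10/1.75)² = 12.68 mSv/h
B: 106 × (0.744/1.80)² = 18.11 mSv/h
Total = 12.68 + 18.11 = 30.79 mSv/h.

30.8 mSv/h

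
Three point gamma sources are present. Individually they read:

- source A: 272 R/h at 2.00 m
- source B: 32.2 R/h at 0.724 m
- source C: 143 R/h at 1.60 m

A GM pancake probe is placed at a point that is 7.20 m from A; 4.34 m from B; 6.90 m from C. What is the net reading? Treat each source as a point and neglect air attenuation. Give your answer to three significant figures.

29.6 R/h

Each source contributes Iᵢ·(dᵢ/rᵢ)²; contributions add.
A: 272 × (2.00/7.20)² = 20.99 R/h
B: 32.2 × (0.724/4.34)² = 0.8961 R/h
C: 143 × (1.60/6.90)² = 7.689 R/h
Total = 20.99 + 0.8961 + 7.689 = 29.58 R/h.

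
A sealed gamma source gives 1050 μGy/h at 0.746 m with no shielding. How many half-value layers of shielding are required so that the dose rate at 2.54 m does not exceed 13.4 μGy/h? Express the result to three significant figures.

At 2.54 m, distance alone gives 1050 × (0.746/2.54)² = 1050 × 0.08626 = 90.57 μGy/h.
Further attenuation needed: 90.57/13.4 = 6.759.
n = log₂(6.759) = 2.757 half-value layers.

2.76 half-value layers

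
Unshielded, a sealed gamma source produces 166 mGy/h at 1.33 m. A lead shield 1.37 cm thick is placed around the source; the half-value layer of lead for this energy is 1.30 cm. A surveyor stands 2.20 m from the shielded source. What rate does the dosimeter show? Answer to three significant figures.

29.2 mGy/h

Distance alone: 166 × (1.33/2.20)² = 166 × 0.3655 = 60.67 mGy/h.
Shield: 1.37/1.30 = 1.054 half-value layers → attenuation 2^(−1.054) = 0.4816.
Combined: 60.67 × 0.4816 = 29.22 mGy/h.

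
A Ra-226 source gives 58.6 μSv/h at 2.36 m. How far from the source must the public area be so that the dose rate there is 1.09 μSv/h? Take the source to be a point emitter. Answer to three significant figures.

Using I₁d₁² = I₂d₂², d₂ = d₁·√(I₁/I₂).
I₁/I₂ = 58.6/1.09 = 53.76, so d₂ = 2.36 × √53.76 = 17.30 m.

17.3 m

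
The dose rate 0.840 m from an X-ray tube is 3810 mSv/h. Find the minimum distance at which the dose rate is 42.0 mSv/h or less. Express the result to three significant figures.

Since intensity falls as 1/r², d₂ = d₁·√(I₁/I₂).
I₁/I₂ = 3810/42.0 = 90.71, so d₂ = 0.840 × √90.71 = 8.000 m.

8.00 m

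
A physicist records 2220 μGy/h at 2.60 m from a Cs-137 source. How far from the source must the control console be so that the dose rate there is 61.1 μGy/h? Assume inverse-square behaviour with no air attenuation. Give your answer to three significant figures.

Applying the 1/r² law, d₂ = d₁·√(I₁/I₂).
I₁/I₂ = 2220/61.1 = 36.33, so d₂ = 2.60 × √36.33 = 15.67 m.

15.7 m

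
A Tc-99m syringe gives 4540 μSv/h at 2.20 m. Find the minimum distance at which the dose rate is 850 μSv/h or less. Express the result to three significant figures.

Using I₁d₁² = I₂d₂², d₂ = d₁·√(I₁/I₂).
I₁/I₂ = 4540/850 = 5.341, so d₂ = 2.20 × √5.341 = 5.084 m.

5.08 m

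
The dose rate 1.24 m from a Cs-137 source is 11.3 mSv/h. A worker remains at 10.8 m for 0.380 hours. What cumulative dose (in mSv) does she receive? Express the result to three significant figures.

0.0566 mSv

By the inverse-square law, rate at 10.8 m:
11.3 × (1.24/10.8)² = 11.3 × 0.01318 = 0.1489 mSv/h.
Dose = rate × time = 0.1489 mSv/h × 0.3800 h = 0.05658 mSv.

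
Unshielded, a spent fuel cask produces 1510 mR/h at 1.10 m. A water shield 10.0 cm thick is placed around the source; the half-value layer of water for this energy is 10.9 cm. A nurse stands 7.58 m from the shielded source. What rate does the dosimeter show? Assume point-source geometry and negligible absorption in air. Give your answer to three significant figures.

Distance alone: 1510 × (1.10/7.58)² = 1510 × 0.02106 = 31.80 mR/h.
Shield: 10.0/10.9 = 0.9174 half-value layers → attenuation 2^(−0.9174) = 0.5295.
Combined: 31.80 × 0.5295 = 16.84 mR/h.

16.8 mR/h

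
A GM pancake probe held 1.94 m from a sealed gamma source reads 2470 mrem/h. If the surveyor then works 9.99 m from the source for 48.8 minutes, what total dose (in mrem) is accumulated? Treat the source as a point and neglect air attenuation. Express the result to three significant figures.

Intensity scales as (d₁/d₂)², so rate at 9.99 m:
(1.94/9.99)² = 0.03771, so 2470 × 0.03771 = 93.14 mrem/h.
Dose = rate × time = 93.14 mrem/h × 0.8133 h = 75.75 mrem.

75.8 mrem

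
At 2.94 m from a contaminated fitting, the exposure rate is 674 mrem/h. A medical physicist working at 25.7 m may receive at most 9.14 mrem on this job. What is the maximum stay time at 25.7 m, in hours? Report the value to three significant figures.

1.04 h

Using I₁d₁² = I₂d₂², rate at 25.7 m:
674 × (2.94/25.7)² = 674 × 0.01309 = 8.823 mrem/h.
Stay time = 9.14 mrem ÷ 8.823 mrem/h = 1.036 h.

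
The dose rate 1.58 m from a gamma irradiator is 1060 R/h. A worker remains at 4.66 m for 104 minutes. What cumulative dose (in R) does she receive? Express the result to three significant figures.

By the inverse-square law, rate at 4.66 m:
1060 × (1.58/4.66)² = 1060 × 0.1150 = 121.9 R/h.
Dose = rate × time = 121.9 R/h × 1.733 h = 211.3 R.

211 R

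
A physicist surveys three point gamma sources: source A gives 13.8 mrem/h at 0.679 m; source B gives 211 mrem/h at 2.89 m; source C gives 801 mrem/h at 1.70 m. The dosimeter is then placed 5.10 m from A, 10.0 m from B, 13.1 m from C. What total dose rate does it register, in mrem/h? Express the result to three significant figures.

31.4 mrem/h

Each source contributes Iᵢ·(dᵢ/rᵢ)²; contributions add.
A: 13.8 × (0.679/5.10)² = 0.2446 mrem/h
B: 211 × (2.89/10.0)² = 17.62 mrem/h
C: 801 × (1.70/13.1)² = 13.49 mrem/h
Total = 0.2446 + 17.62 + 13.49 = 31.35 mrem/h.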